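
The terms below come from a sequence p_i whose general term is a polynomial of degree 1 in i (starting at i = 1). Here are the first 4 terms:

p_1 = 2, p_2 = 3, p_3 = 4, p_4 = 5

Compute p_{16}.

1st diffs: 1, 1, 1 (constant).
So p_i = i + 1.
Evaluating at i = 16 gives p_{16} = 17.

17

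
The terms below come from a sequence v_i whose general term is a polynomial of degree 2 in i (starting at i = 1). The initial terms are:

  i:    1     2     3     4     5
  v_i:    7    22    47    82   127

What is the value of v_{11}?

1st diffs: 15, 25, 35, 45.
2nd diffs: 10, 10, 10 (constant).
So v_i = 5i^2 + 2.
Evaluating at i = 11 gives v_{11} = 607.

607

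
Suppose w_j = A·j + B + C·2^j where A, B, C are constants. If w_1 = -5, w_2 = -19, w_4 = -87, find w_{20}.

Write the equations: A + B + 2C = -5; 2A + B + 4C = -19; 4A + B + 16C = -87.
Subtracting the first from the second: A + 2C = -14.
Subtracting the second from the third: 2A + 12C = -68.
Solving: C = -5, A = -4, then B = 9.
Therefore w_{20} = -80 + 9 + (-5)·1048576 = -5242951.

-5242951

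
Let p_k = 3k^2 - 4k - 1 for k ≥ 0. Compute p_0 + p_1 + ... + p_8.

459

Over k = 0..8: Σk = 36, Σk² = 204.
Total = (3)·204 + (-4)·36 + (-1)·9 = 459.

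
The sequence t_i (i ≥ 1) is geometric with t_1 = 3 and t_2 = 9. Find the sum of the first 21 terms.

15690529803

Common ratio r = 3.
t_i = 3·3^(i-1).
S = 3·(3^21 - 1)/(3 - 1) = 3·(10460353203 - 1)/(2) = 15690529803.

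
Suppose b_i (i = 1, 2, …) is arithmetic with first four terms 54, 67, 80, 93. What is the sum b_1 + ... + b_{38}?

11191

Common difference d = 13.
b_i = 54 + (i - 1)·13.
b_{38} = 535; S = 38·(54 + 535)/2 = 11191.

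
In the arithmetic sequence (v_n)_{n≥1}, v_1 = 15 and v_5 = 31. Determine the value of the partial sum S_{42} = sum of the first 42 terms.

Common difference d = (31 - 15) / (5 - 1) = 4.
v_n = 15 + (n - 1)·4.
v_{42} = 179; S = 42·(15 + 179)/2 = 4074.

4074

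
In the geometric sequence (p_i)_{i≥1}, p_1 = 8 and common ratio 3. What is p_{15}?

38263752

p_i = 8·3^(i-1).
p_{15} = 8·3^14 = 38263752.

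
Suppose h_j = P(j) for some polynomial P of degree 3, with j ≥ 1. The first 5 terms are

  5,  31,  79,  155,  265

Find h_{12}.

2491

1st diffs: 26, 48, 76, 110.
2nd diffs: 22, 28, 34.
3rd diffs: 6, 6 (constant).
Newton forward-difference form: h_j = 5 + 26·C(j-1,1) + 22·C(j-1,2) + 6·C(j-1,3).
At j = 12: j-1 = 11, so h_{12} = 5 + 286 + 1210 + 990 = 2491.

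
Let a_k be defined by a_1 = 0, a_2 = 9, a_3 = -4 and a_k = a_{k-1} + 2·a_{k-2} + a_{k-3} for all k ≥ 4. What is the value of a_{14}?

Compute successive terms:
a_4 = 14;  a_5 = 15;  a_6 = 39;  …;  a_{11} = 1754;  a_{12} = 3767;  a_{13} = 8091;  a_{14} = 17379.

17379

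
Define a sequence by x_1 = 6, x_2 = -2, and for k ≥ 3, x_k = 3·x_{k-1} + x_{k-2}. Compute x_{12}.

Applying the relation repeatedly:
x_3 = 0, x_4 = -2, x_5 = -6, x_6 = -20, x_7 = -66, x_8 = -218, x_9 = -720, x_{10} = -2378, x_{11} = -7854, x_{12} = -25940.

-25940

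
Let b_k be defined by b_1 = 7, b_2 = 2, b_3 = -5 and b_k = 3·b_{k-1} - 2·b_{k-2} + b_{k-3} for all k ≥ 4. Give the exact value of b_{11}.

-3610

Applying the relation repeatedly:
b_4 = -12; b_5 = -24; b_6 = -53; b_7 = -123; b_8 = -287; b_9 = -668; b_{10} = -1553; b_{11} = -3610.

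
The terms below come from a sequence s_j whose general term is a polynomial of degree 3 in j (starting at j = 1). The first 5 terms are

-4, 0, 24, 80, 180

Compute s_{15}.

1st diffs: 4, 24, 56, 100.
2nd diffs: 20, 32, 44.
3rd diffs: 12, 12 (constant).
Newton forward-difference form: s_j = -4 + 4·C(j-1,1) + 20·C(j-1,2) + 12·C(j-1,3).
At j = 15: j-1 = 14, so s_{15} = -4 + 56 + 1820 + 4368 = 6240.

6240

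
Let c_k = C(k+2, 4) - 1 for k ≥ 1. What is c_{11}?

C(13, 4) = 715, so c_{11} = 714.

714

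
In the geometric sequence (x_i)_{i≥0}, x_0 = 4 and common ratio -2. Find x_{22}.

16777216

x_i = 4·(-2)^(i-0).
x_{22} = 4·(-2)^22 = 16777216.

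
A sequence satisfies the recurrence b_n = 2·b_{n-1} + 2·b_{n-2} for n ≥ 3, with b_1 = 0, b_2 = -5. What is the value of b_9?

-4480

Compute successive terms:
b_3 = -10; b_4 = -30; b_5 = -80; b_6 = -220; b_7 = -600; b_8 = -1640; b_9 = -4480.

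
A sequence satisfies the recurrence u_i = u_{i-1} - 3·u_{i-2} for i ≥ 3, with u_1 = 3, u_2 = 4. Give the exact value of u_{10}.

Step forward from the initial values:
u_3 = -5, u_4 = -17, u_5 = -2, u_6 = 49, u_7 = 55, u_8 = -92, u_9 = -257, u_{10} = 19.

19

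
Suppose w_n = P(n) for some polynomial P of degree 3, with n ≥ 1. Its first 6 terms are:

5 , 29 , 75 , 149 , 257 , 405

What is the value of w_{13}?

3065

1st diffs: 24, 46, 74, 108, 148.
2nd diffs: 22, 28, 34, 40.
3rd diffs: 6, 6, 6 (constant).
Newton forward-difference form: w_n = 5 + 24·C(n-1,1) + 22·C(n-1,2) + 6·C(n-1,3).
At n = 13: n-1 = 12, so w_{13} = 5 + 288 + 1452 + 1320 = 3065.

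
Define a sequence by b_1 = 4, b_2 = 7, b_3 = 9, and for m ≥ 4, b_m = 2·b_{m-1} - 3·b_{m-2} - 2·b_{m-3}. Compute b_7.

-11

Step forward from the initial values:
b_4 = -11  b_5 = -63  b_6 = -111  b_7 = -11.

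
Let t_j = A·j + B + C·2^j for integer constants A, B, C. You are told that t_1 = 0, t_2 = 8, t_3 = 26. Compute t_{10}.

5092

At j = 1, 2, 3: A + B + 2C = 0; 2A + B + 4C = 8; 3A + B + 8C = 26.
Subtracting the first from the second: A + 2C = 8.
Subtracting the second from the third: A + 4C = 18.
Solving: C = 5, A = -2, then B = -8.
So t_j = -2·j + (-8) + 5·2^j; at j=10 this is 5092.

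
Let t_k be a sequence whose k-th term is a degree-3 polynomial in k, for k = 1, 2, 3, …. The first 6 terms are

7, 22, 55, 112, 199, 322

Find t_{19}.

7927

1st diffs: 15, 33, 57, 87, 123.
2nd diffs: 18, 24, 30, 36.
3rd diffs: 6, 6, 6 (constant).
Newton forward-difference form: t_k = 7 + 15·C(k-1,1) + 18·C(k-1,2) + 6·C(k-1,3).
At k = 19: k-1 = 18, so t_{19} = 7 + 270 + 2754 + 4896 = 7927.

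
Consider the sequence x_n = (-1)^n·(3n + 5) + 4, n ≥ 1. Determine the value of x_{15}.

-46

(-1)^15 = -1; 3n + 5 at n=15 is 50; so x_{15} = -46.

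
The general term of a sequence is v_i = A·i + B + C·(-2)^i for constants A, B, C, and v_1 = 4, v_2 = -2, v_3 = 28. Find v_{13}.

16456

Write the equations: A + B - 2C = 4; 2A + B + 4C = -2; 3A + B - 8C = 28.
Subtracting the first from the second: A + 6C = -6.
Subtracting the second from the third: A - 12C = 30.
Solving: C = -2, A = 6, then B = -6.
So v_i = 6·i + (-6) + (-2)·(-2)^i; at i=13 this is 16456.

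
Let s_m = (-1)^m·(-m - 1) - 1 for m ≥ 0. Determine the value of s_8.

-10

(-1)^8 = 1; -m - 1 at m=8 is -9; so s_8 = -10.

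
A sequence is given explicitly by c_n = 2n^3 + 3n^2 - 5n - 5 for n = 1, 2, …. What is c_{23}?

c_{23} = 2·23^3 + 3·23^2 - 5·23 - 5 = 25801.

25801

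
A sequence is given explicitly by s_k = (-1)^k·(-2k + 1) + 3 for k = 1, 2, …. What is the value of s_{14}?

-24

(-1)^14 = 1; -2k + 1 at k=14 is -27; so s_{14} = -24.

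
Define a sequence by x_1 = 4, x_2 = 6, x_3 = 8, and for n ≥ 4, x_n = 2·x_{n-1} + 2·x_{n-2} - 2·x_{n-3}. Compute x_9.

Iterate the recurrence:
x_4 = 20, x_5 = 44, x_6 = 112, x_7 = 272, x_8 = 680, x_9 = 1680.

1680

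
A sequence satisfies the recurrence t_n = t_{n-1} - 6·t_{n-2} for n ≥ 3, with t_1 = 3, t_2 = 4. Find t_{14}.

Applying the relation repeatedly:
t_3 = -14;  t_4 = -38;  t_5 = 46;  …;  t_{11} = 18046;  t_{12} = -31406;  t_{13} = -139682;  t_{14} = 48754.

48754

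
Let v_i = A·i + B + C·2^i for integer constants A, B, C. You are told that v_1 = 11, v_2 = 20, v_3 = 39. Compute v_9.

Write the equations: A + B + 2C = 11; 2A + B + 4C = 20; 3A + B + 8C = 39.
Subtracting the first from the second: A + 2C = 9.
Subtracting the second from the third: A + 4C = 19.
Solving: C = 5, A = -1, then B = 2.
So v_i = -1·i + 2 + 5·2^i; at i=9 this is 2553.

2553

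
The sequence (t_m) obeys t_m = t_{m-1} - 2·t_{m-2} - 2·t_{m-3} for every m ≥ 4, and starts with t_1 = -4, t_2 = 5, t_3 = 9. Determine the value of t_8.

Applying the relation repeatedly:
t_4 = 7, t_5 = -21, t_6 = -53, t_7 = -25, t_8 = 123.

123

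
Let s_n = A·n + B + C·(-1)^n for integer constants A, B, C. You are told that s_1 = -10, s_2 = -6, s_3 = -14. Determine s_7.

-22

Plug in n = 1, 2, 3: A + B - C = -10; 2A + B + C = -6; 3A + B - C = -14.
Subtracting the first from the second: A + 2C = 4.
Subtracting the second from the third: A - 2C = -8.
Solving: C = 3, A = -2, then B = -5.
Therefore s_7 = -14 + (-5) + 3·(-1) = -22.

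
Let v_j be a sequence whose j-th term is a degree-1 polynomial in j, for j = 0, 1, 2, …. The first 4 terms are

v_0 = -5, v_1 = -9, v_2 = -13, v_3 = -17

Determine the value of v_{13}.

-57

1st diffs: -4, -4, -4 (constant).
So v_j = -4j - 5.
Evaluating at j = 13 gives v_{13} = -57.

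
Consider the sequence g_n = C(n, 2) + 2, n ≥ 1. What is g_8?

30

C(8, 2) = 28, so g_8 = 30.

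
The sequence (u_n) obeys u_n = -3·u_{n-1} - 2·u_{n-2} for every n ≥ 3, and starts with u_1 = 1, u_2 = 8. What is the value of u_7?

-566

Applying the relation repeatedly:
u_3 = -26  u_4 = 62  u_5 = -134  u_6 = 278  u_7 = -566.
(Characteristic roots are -1 and -2.)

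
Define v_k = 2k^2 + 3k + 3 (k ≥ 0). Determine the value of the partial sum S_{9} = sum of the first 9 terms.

543

Over k = 0..8: Σk = 36, Σk² = 204.
Total = (2)·204 + (3)·36 + (3)·9 = 543.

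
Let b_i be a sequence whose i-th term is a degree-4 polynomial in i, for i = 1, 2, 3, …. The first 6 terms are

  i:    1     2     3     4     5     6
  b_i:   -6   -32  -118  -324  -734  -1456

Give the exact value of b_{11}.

1st diffs: -26, -86, -206, -410, -722.
2nd diffs: -60, -120, -204, -312.
3rd diffs: -60, -84, -108.
4th diffs: -24, -24 (constant).
Newton forward-difference form: b_i = -6 + (-26)·C(i-1,1) + (-60)·C(i-1,2) + (-60)·C(i-1,3) + (-24)·C(i-1,4).
At i = 11: i-1 = 10, so b_{11} = -6 - 260 - 2700 - 7200 - 5040 = -15206.

-15206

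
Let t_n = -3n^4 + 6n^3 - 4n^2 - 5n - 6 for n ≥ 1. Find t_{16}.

t_{16} = -3·16^4 + 6·16^3 - 4·16^2 - 5·16 - 6 = -173142.

-173142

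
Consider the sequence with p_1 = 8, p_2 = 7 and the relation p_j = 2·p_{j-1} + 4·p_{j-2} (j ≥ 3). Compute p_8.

14016

Iterate the recurrence:
p_3 = 46; p_4 = 120; p_5 = 424; p_6 = 1328; p_7 = 4352; p_8 = 14016.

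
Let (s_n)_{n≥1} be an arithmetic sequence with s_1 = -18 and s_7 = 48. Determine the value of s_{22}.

213

Common difference d = (48 - (-18)) / (7 - 1) = 11.
s_n = -18 + (n - 1)·11.
s_{22} = -18 + 21·11 = 213.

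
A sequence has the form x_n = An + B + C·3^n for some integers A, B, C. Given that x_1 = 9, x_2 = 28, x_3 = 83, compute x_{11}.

Plug in n = 1, 2, 3: A + B + 3C = 9; 2A + B + 9C = 28; 3A + B + 27C = 83.
Subtracting the first from the second: A + 6C = 19.
Subtracting the second from the third: A + 18C = 55.
Solving: C = 3, A = 1, then B = -1.
Therefore x_{11} = 11 + (-1) + 3·177147 = 531451.

531451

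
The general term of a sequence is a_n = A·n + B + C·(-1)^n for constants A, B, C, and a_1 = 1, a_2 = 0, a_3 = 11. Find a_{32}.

150

Write the equations: A + B - C = 1; 2A + B + C = 0; 3A + B - C = 11.
Subtracting the first from the second: A + 2C = -1.
Subtracting the second from the third: A - 2C = 11.
Solving: C = -3, A = 5, then B = -7.
Hence a_{32} = 5·32 + (-7) + (-3)·1 = 150.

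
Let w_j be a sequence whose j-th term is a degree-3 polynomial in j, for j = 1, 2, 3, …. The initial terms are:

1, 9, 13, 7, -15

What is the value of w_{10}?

-575

1st diffs: 8, 4, -6, -22.
2nd diffs: -4, -10, -16.
3rd diffs: -6, -6 (constant).
So w_j = -j^3 + 4j^2 + 3j - 5.
Evaluating at j = 10 gives w_{10} = -575.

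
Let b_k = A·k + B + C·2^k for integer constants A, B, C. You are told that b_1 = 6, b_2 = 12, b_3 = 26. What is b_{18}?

The three given values yield: A + B + 2C = 6; 2A + B + 4C = 12; 3A + B + 8C = 26.
Subtracting the first from the second: A + 2C = 6.
Subtracting the second from the third: A + 4C = 14.
Solving: C = 4, A = -2, then B = 0.
Hence b_{18} = -2·18 + 0 + 4·262144 = 1048540.

1048540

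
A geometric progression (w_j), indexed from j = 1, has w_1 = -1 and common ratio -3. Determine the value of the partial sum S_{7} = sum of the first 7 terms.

w_j = (-1)·(-3)^(j-1).
S = (-1)·((-3)^7 - 1)/(-3 - 1) = (-1)·(-2187 - 1)/(-4) = -547.

-547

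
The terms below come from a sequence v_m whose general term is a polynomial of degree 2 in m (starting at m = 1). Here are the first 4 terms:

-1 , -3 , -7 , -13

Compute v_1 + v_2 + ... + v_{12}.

1st diffs: -2, -4, -6.
2nd diffs: -2, -2 (constant).
So v_m = -m^2 + m - 1.
Continuing: …, -21, -31, -43, -57, …, v_{12} = -133.
Summing m = 1..12 (12 terms) gives -584.

-584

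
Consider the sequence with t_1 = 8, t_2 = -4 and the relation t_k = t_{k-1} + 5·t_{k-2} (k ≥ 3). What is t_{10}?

22096

Applying the relation repeatedly:
t_3 = 36;  t_4 = 16;  t_5 = 196;  t_6 = 276;  t_7 = 1256;  t_8 = 2636;  t_9 = 8916;  t_{10} = 22096.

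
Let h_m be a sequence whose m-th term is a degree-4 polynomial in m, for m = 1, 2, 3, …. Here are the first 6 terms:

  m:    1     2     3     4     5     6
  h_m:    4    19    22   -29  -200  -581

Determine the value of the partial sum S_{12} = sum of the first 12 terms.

1st diffs: 15, 3, -51, -171, -381.
2nd diffs: -12, -54, -120, -210.
3rd diffs: -42, -66, -90.
4th diffs: -24, -24 (constant).
So h_m = -m^4 + 3m^3 + m^2 + 6m - 5.
Continuing: …, -1286, -2453, -4244, -6845, …, h_{12} = -15341.
Summing m = 1..12 (12 terms) gives -41400.

-41400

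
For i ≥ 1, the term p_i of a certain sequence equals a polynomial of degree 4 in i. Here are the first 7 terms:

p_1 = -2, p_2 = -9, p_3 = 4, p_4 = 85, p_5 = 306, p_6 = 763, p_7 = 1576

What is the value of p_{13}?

1st diffs: -7, 13, 81, 221, 457, 813.
2nd diffs: 20, 68, 140, 236, 356.
3rd diffs: 48, 72, 96, 120.
4th diffs: 24, 24, 24 (constant).
So p_i = i^4 - 2i^3 - 3i^2 + i + 1.
Evaluating at i = 13 gives p_{13} = 23674.

23674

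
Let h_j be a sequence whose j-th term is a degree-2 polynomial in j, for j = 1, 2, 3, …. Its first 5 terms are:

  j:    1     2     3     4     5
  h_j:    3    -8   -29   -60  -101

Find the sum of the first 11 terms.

1st diffs: -11, -21, -31, -41.
2nd diffs: -10, -10, -10 (constant).
So h_j = -5j^2 + 4j + 4.
Continuing: …, -152, -213, -284, -365, …, h_{11} = -557.
Summing j = 1..11 (11 terms) gives -2222.

-2222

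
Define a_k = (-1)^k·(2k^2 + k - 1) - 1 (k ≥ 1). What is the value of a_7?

(-1)^7 = -1; 2k^2 + k - 1 at k=7 is 104; so a_7 = -105.

-105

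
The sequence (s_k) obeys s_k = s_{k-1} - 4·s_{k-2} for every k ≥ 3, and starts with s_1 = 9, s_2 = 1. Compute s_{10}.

4113

Step forward from the initial values:
s_3 = -35;  s_4 = -39;  s_5 = 101;  s_6 = 257;  s_7 = -147;  s_8 = -1175;  s_9 = -587;  s_{10} = 4113.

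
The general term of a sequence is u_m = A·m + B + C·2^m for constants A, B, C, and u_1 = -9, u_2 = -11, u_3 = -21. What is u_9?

-2001

At m = 1, 2, 3: A + B + 2C = -9; 2A + B + 4C = -11; 3A + B + 8C = -21.
Subtracting the first from the second: A + 2C = -2.
Subtracting the second from the third: A + 4C = -10.
Solving: C = -4, A = 6, then B = -7.
Therefore u_9 = 54 + (-7) + (-4)·512 = -2001.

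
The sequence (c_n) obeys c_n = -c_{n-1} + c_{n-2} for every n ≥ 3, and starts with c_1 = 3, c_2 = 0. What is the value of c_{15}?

c_3 = 3; c_4 = -3; c_5 = 6; …; c_{12} = -165; c_{13} = 267; c_{14} = -432; c_{15} = 699.

699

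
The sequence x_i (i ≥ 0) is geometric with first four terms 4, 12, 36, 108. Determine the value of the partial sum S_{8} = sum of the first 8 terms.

13120

Common ratio r = 3.
x_i = 4·3^(i-0).
S = 4·(3^8 - 1)/(3 - 1) = 4·(6561 - 1)/(2) = 13120.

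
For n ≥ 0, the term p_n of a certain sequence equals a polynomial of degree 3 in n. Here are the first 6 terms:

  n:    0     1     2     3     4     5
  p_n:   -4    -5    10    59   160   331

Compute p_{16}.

1st diffs: -1, 15, 49, 101, 171.
2nd diffs: 16, 34, 52, 70.
3rd diffs: 18, 18, 18 (constant).
Newton forward-difference form: p_n = -4 + (-1)·C(n,1) + 16·C(n,2) + 18·C(n,3).
At n = 16: n = 16, so p_{16} = -4 - 16 + 1920 + 10080 = 11980.

11980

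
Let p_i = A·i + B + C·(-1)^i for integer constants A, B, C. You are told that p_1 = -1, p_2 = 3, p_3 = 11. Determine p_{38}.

219

The three given values yield: A + B - C = -1; 2A + B + C = 3; 3A + B - C = 11.
Subtracting the first from the second: A + 2C = 4.
Subtracting the second from the third: A - 2C = 8.
Solving: C = -1, A = 6, then B = -8.
Therefore p_{38} = 228 + (-8) + (-1)·1 = 219.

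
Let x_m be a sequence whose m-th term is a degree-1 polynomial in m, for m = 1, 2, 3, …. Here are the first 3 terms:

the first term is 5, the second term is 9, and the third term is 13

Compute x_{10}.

1st diffs: 4, 4 (constant).
So x_m = 4m + 1.
Evaluating at m = 10 gives x_{10} = 41.

41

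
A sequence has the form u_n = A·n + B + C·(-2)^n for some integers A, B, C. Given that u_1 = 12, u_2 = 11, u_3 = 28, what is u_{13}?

8262

Write the equations: A + B - 2C = 12; 2A + B + 4C = 11; 3A + B - 8C = 28.
Subtracting the first from the second: A + 6C = -1.
Subtracting the second from the third: A - 12C = 17.
Solving: C = -1, A = 5, then B = 5.
Therefore u_{13} = 65 + 5 + (-1)·(-8192) = 8262.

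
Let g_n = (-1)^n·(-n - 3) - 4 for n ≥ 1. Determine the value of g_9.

8

(-1)^9 = -1; -n - 3 at n=9 is -12; so g_9 = 8.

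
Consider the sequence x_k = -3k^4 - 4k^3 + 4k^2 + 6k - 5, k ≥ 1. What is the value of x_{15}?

x_{15} = -3·15^4 - 4·15^3 + 4·15^2 + 6·15 - 5 = -164390.

-164390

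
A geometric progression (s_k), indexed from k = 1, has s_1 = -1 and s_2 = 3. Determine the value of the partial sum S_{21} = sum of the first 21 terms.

-2615088301

Common ratio r = -3.
s_k = (-1)·(-3)^(k-1).
S = (-1)·((-3)^21 - 1)/(-3 - 1) = (-1)·(-10460353203 - 1)/(-4) = -2615088301.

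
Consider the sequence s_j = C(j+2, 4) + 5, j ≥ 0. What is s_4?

20

C(6, 4) = 15, so s_4 = 20.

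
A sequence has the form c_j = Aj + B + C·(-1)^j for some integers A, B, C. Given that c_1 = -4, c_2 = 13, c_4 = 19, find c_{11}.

26

Plug in j = 1, 2, 4: A + B - C = -4; 2A + B + C = 13; 4A + B + C = 19.
Subtracting the first from the second: A + 2C = 17.
Subtracting the second from the third: 2A = 6.
Solving: C = 7, A = 3, then B = 0.
So c_j = 3·j + 0 + 7·(-1)^j; at j=11 this is 26.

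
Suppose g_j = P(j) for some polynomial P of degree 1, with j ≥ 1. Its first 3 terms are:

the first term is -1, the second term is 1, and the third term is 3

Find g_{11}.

1st diffs: 2, 2 (constant).
So g_j = 2j - 3.
Evaluating at j = 11 gives g_{11} = 19.

19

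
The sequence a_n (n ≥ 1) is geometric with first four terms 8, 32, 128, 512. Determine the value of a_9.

Common ratio r = 4.
a_n = 8·4^(n-1).
a_9 = 8·4^8 = 524288.

524288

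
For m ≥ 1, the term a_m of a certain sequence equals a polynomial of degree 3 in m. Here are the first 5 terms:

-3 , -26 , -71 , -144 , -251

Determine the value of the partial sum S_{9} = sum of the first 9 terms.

-3459

1st diffs: -23, -45, -73, -107.
2nd diffs: -22, -28, -34.
3rd diffs: -6, -6 (constant).
Newton forward-difference form: a_m = -3 + (-23)·C(m-1,1) + (-22)·C(m-1,2) + (-6)·C(m-1,3).
Continuing: -398, -591, -836, -1139.
Summing m = 1..9 (9 terms) gives -3459.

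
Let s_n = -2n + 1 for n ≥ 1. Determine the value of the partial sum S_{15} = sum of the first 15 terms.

-225

Over n = 1..15: Σn = 120.
Total = (-2)·120 + (1)·15 = -225.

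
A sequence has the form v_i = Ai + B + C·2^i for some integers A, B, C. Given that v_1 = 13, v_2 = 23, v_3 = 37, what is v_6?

At i = 1, 2, 3: A + B + 2C = 13; 2A + B + 4C = 23; 3A + B + 8C = 37.
Subtracting the first from the second: A + 2C = 10.
Subtracting the second from the third: A + 4C = 14.
Solving: C = 2, A = 6, then B = 3.
Hence v_6 = 6·6 + 3 + 2·64 = 167.

167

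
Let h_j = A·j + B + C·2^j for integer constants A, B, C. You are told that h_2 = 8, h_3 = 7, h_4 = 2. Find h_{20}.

At j = 2, 3, 4: 2A + B + 4C = 8; 3A + B + 8C = 7; 4A + B + 16C = 2.
Subtracting the first from the second: A + 4C = -1.
Subtracting the second from the third: A + 8C = -5.
Solving: C = -1, A = 3, then B = 6.
Therefore h_{20} = 60 + 6 + (-1)·1048576 = -1048510.

-1048510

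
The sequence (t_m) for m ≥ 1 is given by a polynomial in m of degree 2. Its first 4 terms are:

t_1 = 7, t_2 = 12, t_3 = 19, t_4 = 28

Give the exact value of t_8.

84

1st diffs: 5, 7, 9.
2nd diffs: 2, 2 (constant).
Newton forward-difference form: t_m = 7 + 5·C(m-1,1) + 2·C(m-1,2).
At m = 8: m-1 = 7, so t_8 = 7 + 35 + 42 = 84.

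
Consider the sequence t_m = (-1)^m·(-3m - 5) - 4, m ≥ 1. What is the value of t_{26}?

(-1)^26 = 1; -3m - 5 at m=26 is -83; so t_{26} = -87.

-87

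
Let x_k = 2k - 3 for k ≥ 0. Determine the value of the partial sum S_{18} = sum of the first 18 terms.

Over k = 0..17: Σk = 153.
Total = (2)·153 + (-3)·18 = 252.

252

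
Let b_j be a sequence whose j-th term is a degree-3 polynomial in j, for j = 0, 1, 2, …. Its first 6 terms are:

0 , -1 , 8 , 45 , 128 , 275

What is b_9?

1st diffs: -1, 9, 37, 83, 147.
2nd diffs: 10, 28, 46, 64.
3rd diffs: 18, 18, 18 (constant).
So b_j = 3j^3 - 4j^2.
Evaluating at j = 9 gives b_9 = 1863.

1863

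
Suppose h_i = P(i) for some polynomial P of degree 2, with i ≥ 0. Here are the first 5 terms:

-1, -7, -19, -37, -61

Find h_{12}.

-469

1st diffs: -6, -12, -18, -24.
2nd diffs: -6, -6, -6 (constant).
So h_i = -3i^2 - 3i - 1.
Evaluating at i = 12 gives h_{12} = -469.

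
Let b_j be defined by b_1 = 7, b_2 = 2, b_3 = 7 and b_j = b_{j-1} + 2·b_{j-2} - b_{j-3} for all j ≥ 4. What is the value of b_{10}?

217

b_4 = 4  b_5 = 16  b_6 = 17  b_7 = 45  b_8 = 63  b_9 = 136  b_{10} = 217.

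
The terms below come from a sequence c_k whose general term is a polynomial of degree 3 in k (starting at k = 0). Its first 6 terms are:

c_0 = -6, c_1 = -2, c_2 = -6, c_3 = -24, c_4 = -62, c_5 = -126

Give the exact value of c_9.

1st diffs: 4, -4, -18, -38, -64.
2nd diffs: -8, -14, -20, -26.
3rd diffs: -6, -6, -6 (constant).
Newton forward-difference form: c_k = -6 + 4·C(k,1) + (-8)·C(k,2) + (-6)·C(k,3).
At k = 9: k = 9, so c_9 = -6 + 36 - 288 - 504 = -762.

-762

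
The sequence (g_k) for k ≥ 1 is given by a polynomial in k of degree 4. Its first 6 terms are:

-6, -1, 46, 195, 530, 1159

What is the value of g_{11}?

1st diffs: 5, 47, 149, 335, 629.
2nd diffs: 42, 102, 186, 294.
3rd diffs: 60, 84, 108.
4th diffs: 24, 24 (constant).
Newton forward-difference form: g_k = -6 + 5·C(k-1,1) + 42·C(k-1,2) + 60·C(k-1,3) + 24·C(k-1,4).
At k = 11: k-1 = 10, so g_{11} = -6 + 50 + 1890 + 7200 + 5040 = 14174.

14174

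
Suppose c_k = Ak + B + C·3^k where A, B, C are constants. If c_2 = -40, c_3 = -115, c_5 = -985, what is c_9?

The three given values yield: 2A + B + 9C = -40; 3A + B + 27C = -115; 5A + B + 243C = -985.
Subtracting the first from the second: A + 18C = -75.
Subtracting the second from the third: 2A + 216C = -870.
Solving: C = -4, A = -3, then B = 2.
Therefore c_9 = -27 + 2 + (-4)·19683 = -78757.

-78757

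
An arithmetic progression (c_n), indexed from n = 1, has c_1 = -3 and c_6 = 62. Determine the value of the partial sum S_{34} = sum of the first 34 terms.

7191

Common difference d = (62 - (-3)) / (6 - 1) = 13.
c_n = -3 + (n - 1)·13.
c_{34} = 426; S = 34·(-3 + 426)/2 = 7191.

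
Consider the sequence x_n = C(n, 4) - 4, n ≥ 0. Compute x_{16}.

C(16, 4) = 1820, so x_{16} = 1816.

1816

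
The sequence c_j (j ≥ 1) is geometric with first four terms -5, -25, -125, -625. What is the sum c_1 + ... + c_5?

-3905

Common ratio r = 5.
c_j = (-5)·5^(j-1).
S = (-5)·(5^5 - 1)/(5 - 1) = (-5)·(3125 - 1)/(4) = -3905.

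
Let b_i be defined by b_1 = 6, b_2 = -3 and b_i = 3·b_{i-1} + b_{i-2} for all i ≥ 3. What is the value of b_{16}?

-19921692

Compute successive terms:
b_3 = -3; b_4 = -12; b_5 = -39; …; b_{13} = -552954; b_{14} = -1826283; b_{15} = -6031803; b_{16} = -19921692.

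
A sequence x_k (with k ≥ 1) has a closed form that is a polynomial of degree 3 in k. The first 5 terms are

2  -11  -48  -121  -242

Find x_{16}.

1st diffs: -13, -37, -73, -121.
2nd diffs: -24, -36, -48.
3rd diffs: -12, -12 (constant).
So x_k = -2k^3 + k + 3.
Evaluating at k = 16 gives x_{16} = -8173.

-8173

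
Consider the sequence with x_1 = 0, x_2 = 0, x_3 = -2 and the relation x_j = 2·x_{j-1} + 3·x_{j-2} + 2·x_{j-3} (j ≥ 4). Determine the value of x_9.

Applying the relation repeatedly:
x_4 = -4;  x_5 = -14;  x_6 = -44;  x_7 = -138;  x_8 = -436;  x_9 = -1374.

-1374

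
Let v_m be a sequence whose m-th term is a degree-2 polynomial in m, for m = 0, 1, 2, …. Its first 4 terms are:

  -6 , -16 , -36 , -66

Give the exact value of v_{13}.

-916

1st diffs: -10, -20, -30.
2nd diffs: -10, -10 (constant).
So v_m = -5m^2 - 5m - 6.
Evaluating at m = 13 gives v_{13} = -916.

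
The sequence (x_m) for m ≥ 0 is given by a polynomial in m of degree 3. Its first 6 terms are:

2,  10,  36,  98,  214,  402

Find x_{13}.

1st diffs: 8, 26, 62, 116, 188.
2nd diffs: 18, 36, 54, 72.
3rd diffs: 18, 18, 18 (constant).
So x_m = 3m^3 + 5m + 2.
Evaluating at m = 13 gives x_{13} = 6658.

6658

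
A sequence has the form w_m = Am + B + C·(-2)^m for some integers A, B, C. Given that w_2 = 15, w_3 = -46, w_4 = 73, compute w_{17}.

Write the equations: 2A + B + 4C = 15; 3A + B - 8C = -46; 4A + B + 16C = 73.
Subtracting the first from the second: A - 12C = -61.
Subtracting the second from the third: A + 24C = 119.
Solving: C = 5, A = -1, then B = -3.
Hence w_{17} = -1·17 + (-3) + 5·(-131072) = -655380.

-655380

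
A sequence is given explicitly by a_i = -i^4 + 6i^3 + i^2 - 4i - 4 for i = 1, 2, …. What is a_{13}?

-15266

a_{13} = -1·13^4 + 6·13^3 + 1·13^2 - 4·13 - 4 = -15266.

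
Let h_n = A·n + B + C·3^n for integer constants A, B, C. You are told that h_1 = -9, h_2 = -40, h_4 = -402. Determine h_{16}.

At n = 1, 2, 4: A + B + 3C = -9; 2A + B + 9C = -40; 4A + B + 81C = -402.
Subtracting the first from the second: A + 6C = -31.
Subtracting the second from the third: 2A + 72C = -362.
Solving: C = -5, A = -1, then B = 7.
Hence h_{16} = -1·16 + 7 + (-5)·43046721 = -215233614.

-215233614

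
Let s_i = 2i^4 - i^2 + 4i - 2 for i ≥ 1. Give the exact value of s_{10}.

19938

s_{10} = 2·10^4 - 1·10^2 + 4·10 - 2 = 19938.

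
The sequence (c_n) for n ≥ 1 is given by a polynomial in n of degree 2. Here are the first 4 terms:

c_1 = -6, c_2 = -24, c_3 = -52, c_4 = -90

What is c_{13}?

-882

1st diffs: -18, -28, -38.
2nd diffs: -10, -10 (constant).
So c_n = -5n^2 - 3n + 2.
Evaluating at n = 13 gives c_{13} = -882.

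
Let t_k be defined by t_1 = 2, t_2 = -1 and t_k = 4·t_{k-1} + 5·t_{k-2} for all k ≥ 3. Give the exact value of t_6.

519

Step forward from the initial values:
t_3 = 6; t_4 = 19; t_5 = 106; t_6 = 519.
(Characteristic roots are 5 and -1.)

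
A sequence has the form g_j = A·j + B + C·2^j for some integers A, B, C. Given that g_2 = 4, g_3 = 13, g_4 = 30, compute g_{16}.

131082

The three given values yield: 2A + B + 4C = 4; 3A + B + 8C = 13; 4A + B + 16C = 30.
Subtracting the first from the second: A + 4C = 9.
Subtracting the second from the third: A + 8C = 17.
Solving: C = 2, A = 1, then B = -6.
So g_j = 1·j + (-6) + 2·2^j; at j=16 this is 131082.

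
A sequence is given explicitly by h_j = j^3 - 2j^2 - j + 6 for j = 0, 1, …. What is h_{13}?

h_{13} = 1·13^3 - 2·13^2 - 1·13 + 6 = 1852.

1852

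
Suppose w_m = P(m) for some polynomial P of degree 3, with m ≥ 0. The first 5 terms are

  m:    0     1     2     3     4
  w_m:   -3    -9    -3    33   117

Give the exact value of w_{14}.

1st diffs: -6, 6, 36, 84.
2nd diffs: 12, 30, 48.
3rd diffs: 18, 18 (constant).
So w_m = 3m^3 - 3m^2 - 6m - 3.
Evaluating at m = 14 gives w_{14} = 7557.

7557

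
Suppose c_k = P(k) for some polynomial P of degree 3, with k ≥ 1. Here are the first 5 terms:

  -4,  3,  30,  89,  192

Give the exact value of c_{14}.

1st diffs: 7, 27, 59, 103.
2nd diffs: 20, 32, 44.
3rd diffs: 12, 12 (constant).
So c_k = 2k^3 - 2k^2 - k - 3.
Evaluating at k = 14 gives c_{14} = 5079.

5079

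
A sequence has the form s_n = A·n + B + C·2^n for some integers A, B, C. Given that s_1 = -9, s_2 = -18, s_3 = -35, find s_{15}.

-131087

Write the equations: A + B + 2C = -9; 2A + B + 4C = -18; 3A + B + 8C = -35.
Subtracting the first from the second: A + 2C = -9.
Subtracting the second from the third: A + 4C = -17.
Solving: C = -4, A = -1, then B = 0.
So s_n = -1·n + 0 + (-4)·2^n; at n=15 this is -131087.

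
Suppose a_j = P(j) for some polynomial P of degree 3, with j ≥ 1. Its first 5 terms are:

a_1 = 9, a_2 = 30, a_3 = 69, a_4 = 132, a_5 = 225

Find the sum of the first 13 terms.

11193

1st diffs: 21, 39, 63, 93.
2nd diffs: 18, 24, 30.
3rd diffs: 6, 6 (constant).
Newton forward-difference form: a_j = 9 + 21·C(j-1,1) + 18·C(j-1,2) + 6·C(j-1,3).
Continuing: …, 354, 525, 744, 1017, …, a_{13} = 2769.
Summing j = 1..13 (13 terms) gives 11193.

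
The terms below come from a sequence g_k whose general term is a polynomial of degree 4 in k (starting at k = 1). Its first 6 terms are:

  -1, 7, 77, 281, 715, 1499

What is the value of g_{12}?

23297

1st diffs: 8, 70, 204, 434, 784.
2nd diffs: 62, 134, 230, 350.
3rd diffs: 72, 96, 120.
4th diffs: 24, 24 (constant).
Newton forward-difference form: g_k = -1 + 8·C(k-1,1) + 62·C(k-1,2) + 72·C(k-1,3) + 24·C(k-1,4).
At k = 12: k-1 = 11, so g_{12} = -1 + 88 + 3410 + 11880 + 7920 = 23297.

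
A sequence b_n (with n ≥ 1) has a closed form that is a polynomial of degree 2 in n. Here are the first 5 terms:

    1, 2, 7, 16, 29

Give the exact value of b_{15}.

1st diffs: 1, 5, 9, 13.
2nd diffs: 4, 4, 4 (constant).
So b_n = 2n^2 - 5n + 4.
Evaluating at n = 15 gives b_{15} = 379.

379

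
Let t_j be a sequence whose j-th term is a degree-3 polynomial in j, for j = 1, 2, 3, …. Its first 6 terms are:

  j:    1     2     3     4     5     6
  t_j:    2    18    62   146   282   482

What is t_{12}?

1st diffs: 16, 44, 84, 136, 200.
2nd diffs: 28, 40, 52, 64.
3rd diffs: 12, 12, 12 (constant).
Newton forward-difference form: t_j = 2 + 16·C(j-1,1) + 28·C(j-1,2) + 12·C(j-1,3).
At j = 12: j-1 = 11, so t_{12} = 2 + 176 + 1540 + 1980 = 3698.

3698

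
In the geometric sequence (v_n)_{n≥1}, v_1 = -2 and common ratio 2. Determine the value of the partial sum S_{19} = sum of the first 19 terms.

-1048574

v_n = (-2)·2^(n-1).
S = (-2)·(2^19 - 1)/(2 - 1) = (-2)·(524288 - 1)/(1) = -1048574.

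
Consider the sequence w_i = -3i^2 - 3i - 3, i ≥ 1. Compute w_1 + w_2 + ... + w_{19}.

Over i = 1..19: Σi = 190, Σi² = 2470.
Total = (-3)·2470 + (-3)·190 + (-3)·19 = -8037.

-8037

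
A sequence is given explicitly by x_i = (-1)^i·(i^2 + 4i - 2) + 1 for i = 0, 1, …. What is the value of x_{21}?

(-1)^21 = -1; i^2 + 4i - 2 at i=21 is 523; so x_{21} = -522.

-522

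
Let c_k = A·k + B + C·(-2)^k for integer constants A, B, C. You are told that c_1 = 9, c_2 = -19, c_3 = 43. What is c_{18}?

-1310687

At k = 1, 2, 3: A + B - 2C = 9; 2A + B + 4C = -19; 3A + B - 8C = 43.
Subtracting the first from the second: A + 6C = -28.
Subtracting the second from the third: A - 12C = 62.
Solving: C = -5, A = 2, then B = -3.
Hence c_{18} = 2·18 + (-3) + (-5)·262144 = -1310687.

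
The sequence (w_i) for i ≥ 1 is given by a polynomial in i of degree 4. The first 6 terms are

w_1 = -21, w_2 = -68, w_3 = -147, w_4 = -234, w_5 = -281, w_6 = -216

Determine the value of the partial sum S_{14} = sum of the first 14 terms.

55853

1st diffs: -47, -79, -87, -47, 65.
2nd diffs: -32, -8, 40, 112.
3rd diffs: 24, 48, 72.
4th diffs: 24, 24 (constant).
Newton forward-difference form: w_i = -21 + (-47)·C(i-1,1) + (-32)·C(i-1,2) + 24·C(i-1,3) + 24·C(i-1,4).
Continuing: …, 57, 658, 1731, 3444, …, w_{14} = 20896.
Summing i = 1..14 (14 terms) gives 55853.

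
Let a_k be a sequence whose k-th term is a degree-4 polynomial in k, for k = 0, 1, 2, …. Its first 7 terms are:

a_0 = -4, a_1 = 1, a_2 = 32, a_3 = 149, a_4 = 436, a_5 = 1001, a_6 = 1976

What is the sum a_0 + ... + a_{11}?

54710

1st diffs: 5, 31, 117, 287, 565, 975.
2nd diffs: 26, 86, 170, 278, 410.
3rd diffs: 60, 84, 108, 132.
4th diffs: 24, 24, 24 (constant).
Newton forward-difference form: a_k = -4 + 5·C(k,1) + 26·C(k,2) + 60·C(k,3) + 24·C(k,4).
Continuing: …, 3517, 5804, 9041, 13456, …, a_{11} = 19301.
Summing k = 0..11 (12 terms) gives 54710.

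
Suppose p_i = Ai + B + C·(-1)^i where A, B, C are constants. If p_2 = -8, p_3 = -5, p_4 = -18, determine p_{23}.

The three given values yield: 2A + B + C = -8; 3A + B - C = -5; 4A + B + C = -18.
Subtracting the first from the second: A - 2C = 3.
Subtracting the second from the third: A + 2C = -13.
Solving: C = -4, A = -5, then B = 6.
Hence p_{23} = -5·23 + 6 + (-4)·(-1) = -105.

-105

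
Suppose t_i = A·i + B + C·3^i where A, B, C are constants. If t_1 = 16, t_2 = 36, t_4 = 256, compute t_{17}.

387420528

Write the equations: A + B + 3C = 16; 2A + B + 9C = 36; 4A + B + 81C = 256.
Subtracting the first from the second: A + 6C = 20.
Subtracting the second from the third: 2A + 72C = 220.
Solving: C = 3, A = 2, then B = 5.
So t_i = 2·i + 5 + 3·3^i; at i=17 this is 387420528.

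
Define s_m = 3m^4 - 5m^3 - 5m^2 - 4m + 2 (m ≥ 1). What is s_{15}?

s_{15} = 3·15^4 - 5·15^3 - 5·15^2 - 4·15 + 2 = 133817.

133817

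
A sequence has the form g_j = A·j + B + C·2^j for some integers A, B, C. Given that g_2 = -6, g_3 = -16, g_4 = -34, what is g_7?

The three given values yield: 2A + B + 4C = -6; 3A + B + 8C = -16; 4A + B + 16C = -34.
Subtracting the first from the second: A + 4C = -10.
Subtracting the second from the third: A + 8C = -18.
Solving: C = -2, A = -2, then B = 6.
Hence g_7 = -2·7 + 6 + (-2)·128 = -264.

-264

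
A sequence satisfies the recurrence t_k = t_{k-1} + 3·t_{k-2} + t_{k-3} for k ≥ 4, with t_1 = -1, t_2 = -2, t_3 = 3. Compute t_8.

-16

Applying the relation repeatedly:
t_4 = -4  t_5 = 3  t_6 = -6  t_7 = -1  t_8 = -16.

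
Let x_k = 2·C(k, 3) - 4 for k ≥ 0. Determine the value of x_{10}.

C(10, 3) = 120, so x_{10} = 236.

236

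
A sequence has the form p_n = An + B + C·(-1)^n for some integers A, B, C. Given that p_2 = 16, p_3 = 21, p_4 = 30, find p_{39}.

273

The three given values yield: 2A + B + C = 16; 3A + B - C = 21; 4A + B + C = 30.
Subtracting the first from the second: A - 2C = 5.
Subtracting the second from the third: A + 2C = 9.
Solving: C = 1, A = 7, then B = 1.
Therefore p_{39} = 273 + 1 + 1·(-1) = 273.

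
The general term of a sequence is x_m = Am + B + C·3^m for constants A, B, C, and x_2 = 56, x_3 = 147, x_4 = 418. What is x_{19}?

At m = 2, 3, 4: 2A + B + 9C = 56; 3A + B + 27C = 147; 4A + B + 81C = 418.
Subtracting the first from the second: A + 18C = 91.
Subtracting the second from the third: A + 54C = 271.
Solving: C = 5, A = 1, then B = 9.
Hence x_{19} = 1·19 + 9 + 5·1162261467 = 5811307363.

5811307363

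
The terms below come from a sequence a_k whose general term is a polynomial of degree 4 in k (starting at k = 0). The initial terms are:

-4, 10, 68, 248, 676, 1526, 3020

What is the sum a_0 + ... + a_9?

1st diffs: 14, 58, 180, 428, 850, 1494.
2nd diffs: 44, 122, 248, 422, 644.
3rd diffs: 78, 126, 174, 222.
4th diffs: 48, 48, 48 (constant).
So a_k = 2k^4 + k^3 + 5k^2 + 6k - 4.
Continuing: 5428, 9068, 14306.
Summing k = 0..9 (10 terms) gives 34346.

34346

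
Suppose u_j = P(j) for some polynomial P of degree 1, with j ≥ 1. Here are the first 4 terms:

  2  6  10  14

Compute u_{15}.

58

1st diffs: 4, 4, 4 (constant).
So u_j = 4j - 2.
Evaluating at j = 15 gives u_{15} = 58.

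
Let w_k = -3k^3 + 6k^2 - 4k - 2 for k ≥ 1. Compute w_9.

-1739

w_9 = -3·9^3 + 6·9^2 - 4·9 - 2 = -1739.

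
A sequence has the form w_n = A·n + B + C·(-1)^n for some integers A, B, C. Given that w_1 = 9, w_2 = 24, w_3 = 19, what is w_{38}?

The three given values yield: A + B - C = 9; 2A + B + C = 24; 3A + B - C = 19.
Subtracting the first from the second: A + 2C = 15.
Subtracting the second from the third: A - 2C = -5.
Solving: C = 5, A = 5, then B = 9.
Therefore w_{38} = 190 + 9 + 5·1 = 204.

204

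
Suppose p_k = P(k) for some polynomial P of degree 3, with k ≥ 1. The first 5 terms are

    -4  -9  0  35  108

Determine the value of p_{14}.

4455

1st diffs: -5, 9, 35, 73.
2nd diffs: 14, 26, 38.
3rd diffs: 12, 12 (constant).
Newton forward-difference form: p_k = -4 + (-5)·C(k-1,1) + 14·C(k-1,2) + 12·C(k-1,3).
At k = 14: k-1 = 13, so p_{14} = -4 - 65 + 1092 + 3432 = 4455.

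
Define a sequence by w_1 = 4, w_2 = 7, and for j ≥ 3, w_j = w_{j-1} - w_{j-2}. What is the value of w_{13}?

4

Compute successive terms:
w_3 = 3  w_4 = -4  w_5 = -7  …  w_{10} = -4  w_{11} = -7  w_{12} = -3  w_{13} = 4.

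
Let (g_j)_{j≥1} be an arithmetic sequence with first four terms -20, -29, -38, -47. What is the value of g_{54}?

-497

Common difference d = -9.
g_j = -20 + (j - 1)·(-9).
g_{54} = -20 + 53·(-9) = -497.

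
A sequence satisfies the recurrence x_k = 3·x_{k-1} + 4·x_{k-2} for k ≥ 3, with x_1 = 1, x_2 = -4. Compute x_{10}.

Step forward from the initial values:
x_3 = -8;  x_4 = -40;  x_5 = -152;  x_6 = -616;  x_7 = -2456;  x_8 = -9832;  x_9 = -39320;  x_{10} = -157288.
(Characteristic roots are 4 and -1.)

-157288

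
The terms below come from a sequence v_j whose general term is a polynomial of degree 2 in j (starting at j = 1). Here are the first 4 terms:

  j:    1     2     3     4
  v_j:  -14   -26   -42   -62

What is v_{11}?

1st diffs: -12, -16, -20.
2nd diffs: -4, -4 (constant).
Newton forward-difference form: v_j = -14 + (-12)·C(j-1,1) + (-4)·C(j-1,2).
At j = 11: j-1 = 10, so v_{11} = -14 - 120 - 180 = -314.

-314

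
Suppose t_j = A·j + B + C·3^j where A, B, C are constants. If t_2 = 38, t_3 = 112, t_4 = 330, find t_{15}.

57395656

The three given values yield: 2A + B + 9C = 38; 3A + B + 27C = 112; 4A + B + 81C = 330.
Subtracting the first from the second: A + 18C = 74.
Subtracting the second from the third: A + 54C = 218.
Solving: C = 4, A = 2, then B = -2.
Hence t_{15} = 2·15 + (-2) + 4·14348907 = 57395656.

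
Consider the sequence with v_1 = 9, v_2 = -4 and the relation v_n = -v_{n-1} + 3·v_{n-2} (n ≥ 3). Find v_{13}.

97081

v_3 = 31; v_4 = -43; v_5 = 136; …; v_{10} = -7891; v_{11} = 18352; v_{12} = -42025; v_{13} = 97081.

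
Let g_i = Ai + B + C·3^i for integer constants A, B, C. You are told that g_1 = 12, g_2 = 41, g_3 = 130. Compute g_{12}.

2657191

Plug in i = 1, 2, 3: A + B + 3C = 12; 2A + B + 9C = 41; 3A + B + 27C = 130.
Subtracting the first from the second: A + 6C = 29.
Subtracting the second from the third: A + 18C = 89.
Solving: C = 5, A = -1, then B = -2.
Hence g_{12} = -1·12 + (-2) + 5·531441 = 2657191.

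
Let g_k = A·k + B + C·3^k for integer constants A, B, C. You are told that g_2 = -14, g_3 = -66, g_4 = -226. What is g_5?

-710

The three given values yield: 2A + B + 9C = -14; 3A + B + 27C = -66; 4A + B + 81C = -226.
Subtracting the first from the second: A + 18C = -52.
Subtracting the second from the third: A + 54C = -160.
Solving: C = -3, A = 2, then B = 9.
Therefore g_5 = 10 + 9 + (-3)·243 = -710.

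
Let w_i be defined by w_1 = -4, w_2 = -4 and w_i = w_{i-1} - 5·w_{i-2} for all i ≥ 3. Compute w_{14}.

Compute successive terms:
w_3 = 16  w_4 = 36  w_5 = -44  …  w_{11} = -10124  w_{12} = 12096  w_{13} = 62716  w_{14} = 2236.

2236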